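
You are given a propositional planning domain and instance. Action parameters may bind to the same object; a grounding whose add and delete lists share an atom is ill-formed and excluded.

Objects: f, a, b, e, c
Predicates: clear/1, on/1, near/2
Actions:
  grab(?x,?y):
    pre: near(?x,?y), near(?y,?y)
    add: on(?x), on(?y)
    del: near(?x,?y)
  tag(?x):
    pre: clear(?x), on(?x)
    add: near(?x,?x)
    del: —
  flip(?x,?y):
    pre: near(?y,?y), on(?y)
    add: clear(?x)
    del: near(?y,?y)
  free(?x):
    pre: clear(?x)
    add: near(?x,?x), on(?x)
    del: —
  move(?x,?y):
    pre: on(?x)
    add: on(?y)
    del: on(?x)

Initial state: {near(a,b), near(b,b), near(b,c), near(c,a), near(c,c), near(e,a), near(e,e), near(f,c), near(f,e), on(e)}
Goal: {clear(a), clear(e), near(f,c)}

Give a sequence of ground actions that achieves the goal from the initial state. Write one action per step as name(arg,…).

1. grab(a,b)  →  {near(b,b), near(b,c), near(c,a), near(c,c), near(e,a), near(e,e), near(f,c), near(f,e), on(a), on(b), on(e)}
2. flip(a,b)  →  {clear(a), near(b,c), near(c,a), near(c,c), near(e,a), near(e,e), near(f,c), near(f,e), on(a), on(b), on(e)}
3. flip(e,e)  →  {clear(a), clear(e), near(b,c), near(c,a), near(c,c), near(e,a), near(f,c), near(f,e), on(a), on(b), on(e)}

grab(a,b); flip(a,b); flip(e,e)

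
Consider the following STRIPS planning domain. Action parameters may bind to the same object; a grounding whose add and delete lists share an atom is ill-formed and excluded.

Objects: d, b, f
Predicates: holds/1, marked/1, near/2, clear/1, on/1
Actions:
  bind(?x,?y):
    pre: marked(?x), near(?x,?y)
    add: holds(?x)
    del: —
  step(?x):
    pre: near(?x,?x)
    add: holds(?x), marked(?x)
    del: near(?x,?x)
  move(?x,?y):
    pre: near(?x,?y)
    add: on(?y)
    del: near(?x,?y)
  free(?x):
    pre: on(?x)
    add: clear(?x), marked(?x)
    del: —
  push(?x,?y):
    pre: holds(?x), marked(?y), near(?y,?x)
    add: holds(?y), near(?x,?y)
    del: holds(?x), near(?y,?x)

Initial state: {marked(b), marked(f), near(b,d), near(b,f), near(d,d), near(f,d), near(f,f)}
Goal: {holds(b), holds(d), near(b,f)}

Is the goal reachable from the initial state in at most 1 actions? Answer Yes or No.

No

1. bind(b,d)  →  {holds(b), marked(b), marked(f), near(b,d), near(b,f), near(d,d), near(f,d), near(f,f)}
2. step(d)  →  {holds(b), holds(d), marked(b), marked(d), marked(f), near(b,d), near(b,f), near(f,d), near(f,f)}
optimal plan length = 2; 2 > 1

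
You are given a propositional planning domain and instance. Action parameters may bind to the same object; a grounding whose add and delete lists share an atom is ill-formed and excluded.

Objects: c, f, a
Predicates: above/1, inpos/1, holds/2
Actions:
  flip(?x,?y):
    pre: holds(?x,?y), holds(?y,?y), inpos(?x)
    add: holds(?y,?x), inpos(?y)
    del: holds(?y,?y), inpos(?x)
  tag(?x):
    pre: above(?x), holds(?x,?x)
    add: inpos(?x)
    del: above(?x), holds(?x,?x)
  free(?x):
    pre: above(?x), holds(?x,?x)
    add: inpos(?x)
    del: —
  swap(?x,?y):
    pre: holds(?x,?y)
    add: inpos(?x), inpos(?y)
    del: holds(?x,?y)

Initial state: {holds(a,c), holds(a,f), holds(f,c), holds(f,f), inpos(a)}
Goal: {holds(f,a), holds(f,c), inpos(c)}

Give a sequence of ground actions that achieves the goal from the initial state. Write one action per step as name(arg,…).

flip(a,f); swap(a,c)

1. flip(a,f)  →  {holds(a,c), holds(a,f), holds(f,a), holds(f,c), inpos(f)}
2. swap(a,c)  →  {holds(a,f), holds(f,a), holds(f,c), inpos(a), inpos(c), inpos(f)}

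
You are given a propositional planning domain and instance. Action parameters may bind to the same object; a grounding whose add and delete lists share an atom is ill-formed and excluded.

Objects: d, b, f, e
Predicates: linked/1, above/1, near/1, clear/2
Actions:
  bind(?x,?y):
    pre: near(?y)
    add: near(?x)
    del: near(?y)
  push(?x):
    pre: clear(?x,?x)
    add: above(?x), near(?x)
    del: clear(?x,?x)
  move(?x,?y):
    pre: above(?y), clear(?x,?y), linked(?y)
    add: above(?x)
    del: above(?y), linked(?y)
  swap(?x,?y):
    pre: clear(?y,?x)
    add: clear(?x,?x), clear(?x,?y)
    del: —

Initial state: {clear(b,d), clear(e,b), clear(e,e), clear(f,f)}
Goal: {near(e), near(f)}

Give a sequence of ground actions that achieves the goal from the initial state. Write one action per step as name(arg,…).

push(f); push(e)

1. push(f)  →  {above(f), clear(b,d), clear(e,b), clear(e,e), near(f)}
2. push(e)  →  {above(e), above(f), clear(b,d), clear(e,b), near(e), near(f)}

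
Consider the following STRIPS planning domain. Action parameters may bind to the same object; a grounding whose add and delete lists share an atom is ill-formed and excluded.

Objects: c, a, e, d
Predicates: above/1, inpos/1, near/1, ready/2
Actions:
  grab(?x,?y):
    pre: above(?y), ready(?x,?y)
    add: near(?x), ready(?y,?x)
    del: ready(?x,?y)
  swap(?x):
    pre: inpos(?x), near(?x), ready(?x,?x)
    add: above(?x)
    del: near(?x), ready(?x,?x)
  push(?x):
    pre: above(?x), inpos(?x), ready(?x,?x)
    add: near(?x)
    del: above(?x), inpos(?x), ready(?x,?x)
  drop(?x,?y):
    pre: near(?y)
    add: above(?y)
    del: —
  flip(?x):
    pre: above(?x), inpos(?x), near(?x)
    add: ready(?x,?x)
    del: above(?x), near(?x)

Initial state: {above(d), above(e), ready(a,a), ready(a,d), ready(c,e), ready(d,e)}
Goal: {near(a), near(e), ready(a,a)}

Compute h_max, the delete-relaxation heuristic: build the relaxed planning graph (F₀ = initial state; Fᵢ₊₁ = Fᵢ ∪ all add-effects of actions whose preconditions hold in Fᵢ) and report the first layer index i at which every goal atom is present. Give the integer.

2

F0 = init (6 atoms)
F1 = F0 ∪ {near(a), near(c), near(d), ready(d,a), ready(e,c), ready(e,d)}  (12 atoms)
F2 = F1 ∪ {above(a), above(c), near(e)}  (15 atoms)
goal ⊆ F2  ⇒  h_max = 2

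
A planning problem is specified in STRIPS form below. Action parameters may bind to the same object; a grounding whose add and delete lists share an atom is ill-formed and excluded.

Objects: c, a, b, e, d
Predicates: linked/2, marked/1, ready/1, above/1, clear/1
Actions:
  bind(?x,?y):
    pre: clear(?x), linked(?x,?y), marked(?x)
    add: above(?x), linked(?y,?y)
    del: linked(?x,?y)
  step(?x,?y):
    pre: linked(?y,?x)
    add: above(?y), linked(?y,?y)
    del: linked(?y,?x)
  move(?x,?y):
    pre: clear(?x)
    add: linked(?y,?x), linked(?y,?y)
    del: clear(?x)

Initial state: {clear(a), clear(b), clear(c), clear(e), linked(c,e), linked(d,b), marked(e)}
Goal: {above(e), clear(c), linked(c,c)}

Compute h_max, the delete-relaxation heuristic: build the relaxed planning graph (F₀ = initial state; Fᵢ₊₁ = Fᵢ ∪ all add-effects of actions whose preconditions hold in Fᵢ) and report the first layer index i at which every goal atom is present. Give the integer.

2

F0 = init (7 atoms)
F1 = F0 ∪ {above(c), above(d), linked(a,a), linked(a,b), linked(a,c), linked(a,e), linked(b,a), linked(b,b), linked(b,c), linked(b,e), linked(c,a), linked(c,b), linked(c,c), linked(d,a), linked(d,c), linked(d,d), linked(d,e), linked(e,a), linked(e,b), linked(e,c), linked(e,e)}  (28 atoms)
F2 = F1 ∪ {above(a), above(b), above(e)}  (31 atoms)
goal ⊆ F2  ⇒  h_max = 2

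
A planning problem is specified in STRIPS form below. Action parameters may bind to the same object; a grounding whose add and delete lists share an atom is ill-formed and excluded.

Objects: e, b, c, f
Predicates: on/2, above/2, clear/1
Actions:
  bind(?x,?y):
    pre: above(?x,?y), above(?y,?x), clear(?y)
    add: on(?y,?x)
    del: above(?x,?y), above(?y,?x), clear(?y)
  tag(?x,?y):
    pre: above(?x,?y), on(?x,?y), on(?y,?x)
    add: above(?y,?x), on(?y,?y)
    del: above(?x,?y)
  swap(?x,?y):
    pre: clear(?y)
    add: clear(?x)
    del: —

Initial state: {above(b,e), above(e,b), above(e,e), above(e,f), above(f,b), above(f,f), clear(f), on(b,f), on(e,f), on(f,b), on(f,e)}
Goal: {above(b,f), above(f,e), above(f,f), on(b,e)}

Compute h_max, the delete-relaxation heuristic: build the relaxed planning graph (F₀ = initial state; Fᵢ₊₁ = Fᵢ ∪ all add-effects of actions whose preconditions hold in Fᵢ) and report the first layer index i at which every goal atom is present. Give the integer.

F0 = init (11 atoms)
F1 = F0 ∪ {above(b,f), above(f,e), clear(b), clear(c), clear(e), on(b,b), on(f,f)}  (18 atoms)
F2 = F1 ∪ {on(b,e), on(e,b), on(e,e)}  (21 atoms)
goal ⊆ F2  ⇒  h_max = 2

2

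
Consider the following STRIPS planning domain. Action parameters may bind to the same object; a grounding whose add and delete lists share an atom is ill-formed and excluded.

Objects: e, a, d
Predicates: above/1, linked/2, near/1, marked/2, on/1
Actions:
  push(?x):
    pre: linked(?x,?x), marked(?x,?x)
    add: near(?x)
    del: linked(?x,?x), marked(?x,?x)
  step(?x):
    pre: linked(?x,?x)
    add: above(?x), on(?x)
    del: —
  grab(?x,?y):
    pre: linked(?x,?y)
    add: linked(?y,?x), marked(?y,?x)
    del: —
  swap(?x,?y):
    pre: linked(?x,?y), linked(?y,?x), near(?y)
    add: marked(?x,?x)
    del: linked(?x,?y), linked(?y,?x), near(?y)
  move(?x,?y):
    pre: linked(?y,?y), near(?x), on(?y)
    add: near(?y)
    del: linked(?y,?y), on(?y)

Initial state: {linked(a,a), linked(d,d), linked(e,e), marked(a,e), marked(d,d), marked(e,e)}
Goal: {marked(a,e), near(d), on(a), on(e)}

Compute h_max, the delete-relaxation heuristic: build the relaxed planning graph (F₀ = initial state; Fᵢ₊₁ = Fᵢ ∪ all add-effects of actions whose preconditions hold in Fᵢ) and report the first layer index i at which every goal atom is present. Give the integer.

1

F0 = init (6 atoms)
F1 = F0 ∪ {above(a), above(d), above(e), marked(a,a), near(d), near(e), on(a), on(d), on(e)}  (15 atoms)
goal ⊆ F1  ⇒  h_max = 1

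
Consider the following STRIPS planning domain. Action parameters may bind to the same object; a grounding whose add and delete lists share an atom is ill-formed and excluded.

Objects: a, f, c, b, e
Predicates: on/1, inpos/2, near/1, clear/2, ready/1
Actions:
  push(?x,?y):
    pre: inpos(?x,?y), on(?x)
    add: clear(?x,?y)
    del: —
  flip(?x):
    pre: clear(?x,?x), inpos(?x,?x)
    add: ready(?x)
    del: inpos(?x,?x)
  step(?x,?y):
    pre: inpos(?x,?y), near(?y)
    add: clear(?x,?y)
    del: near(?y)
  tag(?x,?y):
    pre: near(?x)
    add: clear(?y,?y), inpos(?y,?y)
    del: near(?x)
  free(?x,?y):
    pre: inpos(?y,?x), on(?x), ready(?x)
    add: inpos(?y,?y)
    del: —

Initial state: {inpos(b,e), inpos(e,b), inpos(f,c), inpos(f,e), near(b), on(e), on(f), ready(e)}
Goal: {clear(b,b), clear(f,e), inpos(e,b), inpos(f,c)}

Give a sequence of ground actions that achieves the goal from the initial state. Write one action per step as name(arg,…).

push(f,e); tag(b,b)

1. push(f,e)  →  {clear(f,e), inpos(b,e), inpos(e,b), inpos(f,c), inpos(f,e), near(b), on(e), on(f), ready(e)}
2. tag(b,b)  →  {clear(b,b), clear(f,e), inpos(b,b), inpos(b,e), inpos(e,b), inpos(f,c), inpos(f,e), on(e), on(f), ready(e)}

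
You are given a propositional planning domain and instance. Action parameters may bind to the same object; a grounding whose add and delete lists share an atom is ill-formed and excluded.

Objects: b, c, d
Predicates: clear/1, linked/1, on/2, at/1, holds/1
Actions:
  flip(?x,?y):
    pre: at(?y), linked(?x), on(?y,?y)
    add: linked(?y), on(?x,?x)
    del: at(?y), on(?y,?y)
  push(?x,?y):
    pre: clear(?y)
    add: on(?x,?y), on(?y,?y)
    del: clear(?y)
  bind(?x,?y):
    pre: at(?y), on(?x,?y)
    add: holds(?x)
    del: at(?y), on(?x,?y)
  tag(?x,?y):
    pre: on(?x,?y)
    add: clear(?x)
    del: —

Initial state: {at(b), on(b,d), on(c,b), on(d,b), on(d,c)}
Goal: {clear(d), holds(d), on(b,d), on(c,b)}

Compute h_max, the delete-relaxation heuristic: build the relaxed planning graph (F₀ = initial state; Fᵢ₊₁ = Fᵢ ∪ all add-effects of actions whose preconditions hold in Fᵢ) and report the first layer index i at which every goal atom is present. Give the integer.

1

F0 = init (5 atoms)
F1 = F0 ∪ {clear(b), clear(c), clear(d), holds(c), holds(d)}  (10 atoms)
goal ⊆ F1  ⇒  h_max = 1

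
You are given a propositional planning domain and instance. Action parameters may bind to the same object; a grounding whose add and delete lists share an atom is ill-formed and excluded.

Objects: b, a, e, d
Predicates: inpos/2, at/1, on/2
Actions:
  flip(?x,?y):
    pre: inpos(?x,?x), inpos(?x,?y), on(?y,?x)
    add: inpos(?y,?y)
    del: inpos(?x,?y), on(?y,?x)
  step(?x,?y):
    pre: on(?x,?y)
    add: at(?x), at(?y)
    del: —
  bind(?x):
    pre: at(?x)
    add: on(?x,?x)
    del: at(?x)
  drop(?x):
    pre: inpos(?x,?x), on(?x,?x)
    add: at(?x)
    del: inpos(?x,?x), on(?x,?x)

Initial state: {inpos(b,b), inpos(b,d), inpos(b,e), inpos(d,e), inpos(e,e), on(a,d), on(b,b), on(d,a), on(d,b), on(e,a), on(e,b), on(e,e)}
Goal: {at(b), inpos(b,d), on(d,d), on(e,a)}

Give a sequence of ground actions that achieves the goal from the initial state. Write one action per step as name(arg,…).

1. step(d,b)  →  {at(b), at(d), inpos(b,b), inpos(b,d), inpos(b,e), inpos(d,e), inpos(e,e), on(a,d), on(b,b), on(d,a), on(d,b), on(e,a), on(e,b), on(e,e)}
2. bind(d)  →  {at(b), inpos(b,b), inpos(b,d), inpos(b,e), inpos(d,e), inpos(e,e), on(a,d), on(b,b), on(d,a), on(d,b), on(d,d), on(e,a), on(e,b), on(e,e)}

step(d,b); bind(d)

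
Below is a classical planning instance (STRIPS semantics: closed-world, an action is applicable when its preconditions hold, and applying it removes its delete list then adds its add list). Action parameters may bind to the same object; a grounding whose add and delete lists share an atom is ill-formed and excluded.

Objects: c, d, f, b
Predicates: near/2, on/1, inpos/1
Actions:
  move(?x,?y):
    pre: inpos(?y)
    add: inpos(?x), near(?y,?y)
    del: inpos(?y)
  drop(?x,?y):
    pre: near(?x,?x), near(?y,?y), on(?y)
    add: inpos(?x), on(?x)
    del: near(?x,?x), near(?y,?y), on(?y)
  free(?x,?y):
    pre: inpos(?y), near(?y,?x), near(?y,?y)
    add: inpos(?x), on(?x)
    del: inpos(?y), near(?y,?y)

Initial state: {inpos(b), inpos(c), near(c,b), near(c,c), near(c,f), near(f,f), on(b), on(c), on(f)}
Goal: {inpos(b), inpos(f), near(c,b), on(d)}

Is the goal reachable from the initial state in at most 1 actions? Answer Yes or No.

1. move(d,c)  →  {inpos(b), inpos(d), near(c,b), near(c,c), near(c,f), near(f,f), on(b), on(c), on(f)}
2. move(f,d)  →  {inpos(b), inpos(f), near(c,b), near(c,c), near(c,f), near(d,d), near(f,f), on(b), on(c), on(f)}
3. drop(d,c)  →  {inpos(b), inpos(d), inpos(f), near(c,b), near(c,f), near(f,f), on(b), on(d), on(f)}
optimal plan length = 3; 3 > 1

No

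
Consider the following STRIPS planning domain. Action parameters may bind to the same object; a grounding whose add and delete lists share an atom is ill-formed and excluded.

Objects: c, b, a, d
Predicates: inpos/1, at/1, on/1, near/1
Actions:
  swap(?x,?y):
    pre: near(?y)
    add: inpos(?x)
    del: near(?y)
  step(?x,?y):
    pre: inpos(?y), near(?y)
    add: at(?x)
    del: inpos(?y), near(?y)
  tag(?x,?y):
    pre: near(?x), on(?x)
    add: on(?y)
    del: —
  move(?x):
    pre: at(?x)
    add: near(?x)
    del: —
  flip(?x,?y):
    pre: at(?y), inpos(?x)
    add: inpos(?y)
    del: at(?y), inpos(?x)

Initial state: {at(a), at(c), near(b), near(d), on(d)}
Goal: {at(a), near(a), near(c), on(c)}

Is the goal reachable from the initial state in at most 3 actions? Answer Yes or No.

1. tag(d,c)  →  {at(a), at(c), near(b), near(d), on(c), on(d)}
2. move(c)  →  {at(a), at(c), near(b), near(c), near(d), on(c), on(d)}
3. move(a)  →  {at(a), at(c), near(a), near(b), near(c), near(d), on(c), on(d)}
optimal plan length = 3; 3 ≤ 3

Yes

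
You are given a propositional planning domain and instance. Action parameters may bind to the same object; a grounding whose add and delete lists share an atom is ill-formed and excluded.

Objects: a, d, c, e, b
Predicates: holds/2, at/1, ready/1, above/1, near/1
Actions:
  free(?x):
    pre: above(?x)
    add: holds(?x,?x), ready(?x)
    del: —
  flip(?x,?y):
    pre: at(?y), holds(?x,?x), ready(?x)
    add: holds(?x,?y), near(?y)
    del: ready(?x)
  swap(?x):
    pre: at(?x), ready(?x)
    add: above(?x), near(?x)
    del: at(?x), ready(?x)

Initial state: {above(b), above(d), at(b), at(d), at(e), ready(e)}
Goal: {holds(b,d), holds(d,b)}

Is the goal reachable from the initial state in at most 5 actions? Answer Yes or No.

Yes

1. free(d)  →  {above(b), above(d), at(b), at(d), at(e), holds(d,d), ready(d), ready(e)}
2. free(b)  →  {above(b), above(d), at(b), at(d), at(e), holds(b,b), holds(d,d), ready(b), ready(d), ready(e)}
3. flip(d,b)  →  {above(b), above(d), at(b), at(d), at(e), holds(b,b), holds(d,b), holds(d,d), near(b), ready(b), ready(e)}
4. flip(b,d)  →  {above(b), above(d), at(b), at(d), at(e), holds(b,b), holds(b,d), holds(d,b), holds(d,d), near(b), near(d), ready(e)}
optimal plan length = 4; 4 ≤ 5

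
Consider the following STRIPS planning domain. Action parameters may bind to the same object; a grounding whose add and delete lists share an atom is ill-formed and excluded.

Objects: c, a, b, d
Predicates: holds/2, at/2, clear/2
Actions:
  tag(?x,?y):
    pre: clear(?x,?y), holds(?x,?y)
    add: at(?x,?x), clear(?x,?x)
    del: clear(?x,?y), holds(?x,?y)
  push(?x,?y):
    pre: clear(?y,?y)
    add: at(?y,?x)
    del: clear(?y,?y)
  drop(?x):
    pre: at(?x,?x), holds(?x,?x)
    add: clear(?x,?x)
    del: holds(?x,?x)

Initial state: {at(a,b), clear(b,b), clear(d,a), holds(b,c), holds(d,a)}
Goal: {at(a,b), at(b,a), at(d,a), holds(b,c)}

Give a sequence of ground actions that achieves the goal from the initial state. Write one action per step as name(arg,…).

tag(d,a); push(a,b); push(a,d)

1. tag(d,a)  →  {at(a,b), at(d,d), clear(b,b), clear(d,d), holds(b,c)}
2. push(a,b)  →  {at(a,b), at(b,a), at(d,d), clear(d,d), holds(b,c)}
3. push(a,d)  →  {at(a,b), at(b,a), at(d,a), at(d,d), holds(b,c)}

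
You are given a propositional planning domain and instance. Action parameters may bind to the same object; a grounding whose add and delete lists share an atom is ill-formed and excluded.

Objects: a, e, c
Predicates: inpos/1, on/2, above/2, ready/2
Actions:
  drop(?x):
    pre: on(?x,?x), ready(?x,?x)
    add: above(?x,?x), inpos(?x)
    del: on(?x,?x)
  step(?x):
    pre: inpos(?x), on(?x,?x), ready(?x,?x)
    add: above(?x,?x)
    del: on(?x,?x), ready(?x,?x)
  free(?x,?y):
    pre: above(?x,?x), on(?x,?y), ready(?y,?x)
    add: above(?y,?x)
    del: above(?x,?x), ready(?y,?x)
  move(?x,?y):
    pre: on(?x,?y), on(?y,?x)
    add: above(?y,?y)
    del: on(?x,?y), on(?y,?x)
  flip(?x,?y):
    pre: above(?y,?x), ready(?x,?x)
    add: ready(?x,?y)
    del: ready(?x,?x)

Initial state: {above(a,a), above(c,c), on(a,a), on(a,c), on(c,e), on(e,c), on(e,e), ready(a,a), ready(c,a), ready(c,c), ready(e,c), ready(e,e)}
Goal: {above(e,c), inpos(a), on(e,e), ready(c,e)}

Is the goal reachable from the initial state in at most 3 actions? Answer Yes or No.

1. drop(a)  →  {above(a,a), above(c,c), inpos(a), on(a,c), on(c,e), on(e,c), on(e,e), ready(a,a), ready(c,a), ready(c,c), ready(e,c), ready(e,e)}
2. free(c,e)  →  {above(a,a), above(e,c), inpos(a), on(a,c), on(c,e), on(e,c), on(e,e), ready(a,a), ready(c,a), ready(c,c), ready(e,e)}
3. flip(c,e)  →  {above(a,a), above(e,c), inpos(a), on(a,c), on(c,e), on(e,c), on(e,e), ready(a,a), ready(c,a), ready(c,e), ready(e,e)}
optimal plan length = 3; 3 ≤ 3

Yes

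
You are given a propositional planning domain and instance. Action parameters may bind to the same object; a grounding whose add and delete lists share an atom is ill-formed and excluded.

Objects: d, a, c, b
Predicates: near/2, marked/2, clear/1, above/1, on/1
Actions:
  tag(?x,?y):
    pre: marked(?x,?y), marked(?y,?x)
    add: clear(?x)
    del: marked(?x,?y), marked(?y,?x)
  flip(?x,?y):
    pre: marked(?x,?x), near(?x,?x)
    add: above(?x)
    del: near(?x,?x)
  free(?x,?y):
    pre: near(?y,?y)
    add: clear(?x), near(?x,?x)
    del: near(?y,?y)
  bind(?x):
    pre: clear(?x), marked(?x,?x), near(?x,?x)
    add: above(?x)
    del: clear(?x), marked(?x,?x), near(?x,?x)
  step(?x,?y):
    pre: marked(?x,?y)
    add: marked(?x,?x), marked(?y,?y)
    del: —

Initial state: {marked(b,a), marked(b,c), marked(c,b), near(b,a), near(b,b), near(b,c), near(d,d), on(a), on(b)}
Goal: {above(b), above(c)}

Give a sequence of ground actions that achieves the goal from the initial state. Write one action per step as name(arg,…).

free(c,d); step(c,b); flip(c,d); flip(b,d)

1. free(c,d)  →  {clear(c), marked(b,a), marked(b,c), marked(c,b), near(b,a), near(b,b), near(b,c), near(c,c), on(a), on(b)}
2. step(c,b)  →  {clear(c), marked(b,a), marked(b,b), marked(b,c), marked(c,b), marked(c,c), near(b,a), near(b,b), near(b,c), near(c,c), on(a), on(b)}
3. flip(c,d)  →  {above(c), clear(c), marked(b,a), marked(b,b), marked(b,c), marked(c,b), marked(c,c), near(b,a), near(b,b), near(b,c), on(a), on(b)}
4. flip(b,d)  →  {above(b), above(c), clear(c), marked(b,a), marked(b,b), marked(b,c), marked(c,b), marked(c,c), near(b,a), near(b,c), on(a), on(b)}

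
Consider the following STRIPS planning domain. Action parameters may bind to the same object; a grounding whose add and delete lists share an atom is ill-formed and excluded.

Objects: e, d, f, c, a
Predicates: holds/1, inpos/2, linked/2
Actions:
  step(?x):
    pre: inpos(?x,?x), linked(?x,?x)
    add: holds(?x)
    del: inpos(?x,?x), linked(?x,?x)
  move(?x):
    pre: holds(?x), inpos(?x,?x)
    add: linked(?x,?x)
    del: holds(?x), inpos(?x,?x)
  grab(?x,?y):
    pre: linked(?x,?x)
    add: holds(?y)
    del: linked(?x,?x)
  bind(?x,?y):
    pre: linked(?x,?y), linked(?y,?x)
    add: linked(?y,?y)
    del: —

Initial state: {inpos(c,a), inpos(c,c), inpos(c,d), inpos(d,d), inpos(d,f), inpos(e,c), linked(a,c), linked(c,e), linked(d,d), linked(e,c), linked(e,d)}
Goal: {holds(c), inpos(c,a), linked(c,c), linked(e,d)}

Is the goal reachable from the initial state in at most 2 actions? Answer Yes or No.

1. grab(d,c)  →  {holds(c), inpos(c,a), inpos(c,c), inpos(c,d), inpos(d,d), inpos(d,f), inpos(e,c), linked(a,c), linked(c,e), linked(e,c), linked(e,d)}
2. bind(e,c)  →  {holds(c), inpos(c,a), inpos(c,c), inpos(c,d), inpos(d,d), inpos(d,f), inpos(e,c), linked(a,c), linked(c,c), linked(c,e), linked(e,c), linked(e,d)}
optimal plan length = 2; 2 ≤ 2

Yes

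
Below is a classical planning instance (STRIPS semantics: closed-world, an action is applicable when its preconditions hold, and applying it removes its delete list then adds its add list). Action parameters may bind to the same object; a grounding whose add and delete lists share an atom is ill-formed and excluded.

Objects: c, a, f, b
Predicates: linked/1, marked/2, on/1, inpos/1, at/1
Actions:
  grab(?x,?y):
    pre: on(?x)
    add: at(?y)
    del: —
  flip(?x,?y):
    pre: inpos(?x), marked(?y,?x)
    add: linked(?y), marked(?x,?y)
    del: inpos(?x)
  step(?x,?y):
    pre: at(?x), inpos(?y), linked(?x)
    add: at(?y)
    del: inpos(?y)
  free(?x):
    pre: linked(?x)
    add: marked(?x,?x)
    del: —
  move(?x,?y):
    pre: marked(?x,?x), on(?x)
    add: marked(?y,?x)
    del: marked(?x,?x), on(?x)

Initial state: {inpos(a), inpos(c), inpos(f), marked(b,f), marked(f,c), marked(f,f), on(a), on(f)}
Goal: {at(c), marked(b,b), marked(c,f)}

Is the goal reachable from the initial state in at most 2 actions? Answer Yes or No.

1. grab(a,c)  →  {at(c), inpos(a), inpos(c), inpos(f), marked(b,f), marked(f,c), marked(f,f), on(a), on(f)}
2. flip(c,f)  →  {at(c), inpos(a), inpos(f), linked(f), marked(b,f), marked(c,f), marked(f,c), marked(f,f), on(a), on(f)}
3. flip(f,b)  →  {at(c), inpos(a), linked(b), linked(f), marked(b,f), marked(c,f), marked(f,b), marked(f,c), marked(f,f), on(a), on(f)}
4. free(b)  →  {at(c), inpos(a), linked(b), linked(f), marked(b,b), marked(b,f), marked(c,f), marked(f,b), marked(f,c), marked(f,f), on(a), on(f)}
optimal plan length = 4; 4 > 2

No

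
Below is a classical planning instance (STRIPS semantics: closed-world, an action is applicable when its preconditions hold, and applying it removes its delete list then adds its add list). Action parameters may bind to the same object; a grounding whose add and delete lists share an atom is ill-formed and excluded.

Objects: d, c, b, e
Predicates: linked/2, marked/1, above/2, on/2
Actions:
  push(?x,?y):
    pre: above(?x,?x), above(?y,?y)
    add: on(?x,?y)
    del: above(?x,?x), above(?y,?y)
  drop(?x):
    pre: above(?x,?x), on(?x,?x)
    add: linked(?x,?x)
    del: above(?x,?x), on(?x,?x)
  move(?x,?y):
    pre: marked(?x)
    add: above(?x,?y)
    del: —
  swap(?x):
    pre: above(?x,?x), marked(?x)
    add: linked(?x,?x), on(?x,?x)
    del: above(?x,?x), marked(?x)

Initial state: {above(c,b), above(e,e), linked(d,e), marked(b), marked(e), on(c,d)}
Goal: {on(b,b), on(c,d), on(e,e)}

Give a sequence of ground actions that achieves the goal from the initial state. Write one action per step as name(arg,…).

push(e,e); move(b,b); push(b,b)

1. push(e,e)  →  {above(c,b), linked(d,e), marked(b), marked(e), on(c,d), on(e,e)}
2. move(b,b)  →  {above(b,b), above(c,b), linked(d,e), marked(b), marked(e), on(c,d), on(e,e)}
3. push(b,b)  →  {above(c,b), linked(d,e), marked(b), marked(e), on(b,b), on(c,d), on(e,e)}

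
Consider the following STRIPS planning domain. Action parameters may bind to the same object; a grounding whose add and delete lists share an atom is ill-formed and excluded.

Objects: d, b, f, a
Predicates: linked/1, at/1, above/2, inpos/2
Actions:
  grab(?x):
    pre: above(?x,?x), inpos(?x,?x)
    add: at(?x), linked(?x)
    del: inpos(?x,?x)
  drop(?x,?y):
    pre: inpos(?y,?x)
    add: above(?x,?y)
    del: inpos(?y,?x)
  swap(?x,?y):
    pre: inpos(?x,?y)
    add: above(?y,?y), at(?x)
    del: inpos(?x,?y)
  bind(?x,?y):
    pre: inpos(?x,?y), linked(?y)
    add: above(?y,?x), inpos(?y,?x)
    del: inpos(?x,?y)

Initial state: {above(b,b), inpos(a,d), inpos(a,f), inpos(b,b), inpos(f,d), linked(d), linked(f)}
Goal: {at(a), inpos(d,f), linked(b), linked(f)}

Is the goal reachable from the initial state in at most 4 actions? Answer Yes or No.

Yes

1. grab(b)  →  {above(b,b), at(b), inpos(a,d), inpos(a,f), inpos(f,d), linked(b), linked(d), linked(f)}
2. swap(a,d)  →  {above(b,b), above(d,d), at(a), at(b), inpos(a,f), inpos(f,d), linked(b), linked(d), linked(f)}
3. bind(f,d)  →  {above(b,b), above(d,d), above(d,f), at(a), at(b), inpos(a,f), inpos(d,f), linked(b), linked(d), linked(f)}
optimal plan length = 3; 3 ≤ 4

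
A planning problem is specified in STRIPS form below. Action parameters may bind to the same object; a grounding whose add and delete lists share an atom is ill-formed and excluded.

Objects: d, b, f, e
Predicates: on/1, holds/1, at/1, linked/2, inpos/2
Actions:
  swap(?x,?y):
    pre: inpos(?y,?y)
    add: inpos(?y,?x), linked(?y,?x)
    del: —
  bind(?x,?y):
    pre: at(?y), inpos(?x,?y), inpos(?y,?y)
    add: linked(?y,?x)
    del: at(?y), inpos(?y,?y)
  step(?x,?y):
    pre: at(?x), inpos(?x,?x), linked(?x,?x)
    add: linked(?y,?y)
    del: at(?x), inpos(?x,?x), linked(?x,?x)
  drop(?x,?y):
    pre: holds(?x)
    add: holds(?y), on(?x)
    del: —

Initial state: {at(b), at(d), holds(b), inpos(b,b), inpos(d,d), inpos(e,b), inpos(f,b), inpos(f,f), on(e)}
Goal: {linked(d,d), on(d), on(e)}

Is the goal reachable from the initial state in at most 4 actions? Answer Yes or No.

1. swap(d,d)  →  {at(b), at(d), holds(b), inpos(b,b), inpos(d,d), inpos(e,b), inpos(f,b), inpos(f,f), linked(d,d), on(e)}
2. drop(b,d)  →  {at(b), at(d), holds(b), holds(d), inpos(b,b), inpos(d,d), inpos(e,b), inpos(f,b), inpos(f,f), linked(d,d), on(b), on(e)}
3. drop(d,d)  →  {at(b), at(d), holds(b), holds(d), inpos(b,b), inpos(d,d), inpos(e,b), inpos(f,b), inpos(f,f), linked(d,d), on(b), on(d), on(e)}
optimal plan length = 3; 3 ≤ 4

Yes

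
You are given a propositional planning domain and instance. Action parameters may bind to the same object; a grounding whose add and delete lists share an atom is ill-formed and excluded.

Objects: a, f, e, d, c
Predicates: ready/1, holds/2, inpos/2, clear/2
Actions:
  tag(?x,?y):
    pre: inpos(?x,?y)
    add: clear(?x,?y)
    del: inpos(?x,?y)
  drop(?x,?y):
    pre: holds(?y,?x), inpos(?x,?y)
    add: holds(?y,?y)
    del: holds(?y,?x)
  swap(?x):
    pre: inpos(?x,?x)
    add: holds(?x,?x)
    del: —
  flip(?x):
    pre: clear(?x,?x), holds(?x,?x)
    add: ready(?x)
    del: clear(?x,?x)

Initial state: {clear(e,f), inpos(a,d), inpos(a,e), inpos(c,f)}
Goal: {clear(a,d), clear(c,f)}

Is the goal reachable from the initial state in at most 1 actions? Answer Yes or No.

No

1. tag(a,d)  →  {clear(a,d), clear(e,f), inpos(a,e), inpos(c,f)}
2. tag(c,f)  →  {clear(a,d), clear(c,f), clear(e,f), inpos(a,e)}
optimal plan length = 2; 2 > 1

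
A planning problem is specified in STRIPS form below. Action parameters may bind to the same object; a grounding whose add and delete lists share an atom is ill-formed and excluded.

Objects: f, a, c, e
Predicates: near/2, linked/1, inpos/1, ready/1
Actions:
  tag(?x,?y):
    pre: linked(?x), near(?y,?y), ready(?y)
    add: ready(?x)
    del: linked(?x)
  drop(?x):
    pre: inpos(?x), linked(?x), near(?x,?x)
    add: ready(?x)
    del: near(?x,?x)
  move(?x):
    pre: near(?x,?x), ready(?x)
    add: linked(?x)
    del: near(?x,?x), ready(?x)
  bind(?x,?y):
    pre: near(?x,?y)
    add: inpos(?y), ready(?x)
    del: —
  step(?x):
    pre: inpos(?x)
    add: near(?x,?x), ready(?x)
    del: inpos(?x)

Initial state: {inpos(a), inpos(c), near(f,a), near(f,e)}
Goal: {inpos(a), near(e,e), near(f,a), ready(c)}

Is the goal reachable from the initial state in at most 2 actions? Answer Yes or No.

No

1. bind(f,e)  →  {inpos(a), inpos(c), inpos(e), near(f,a), near(f,e), ready(f)}
2. step(c)  →  {inpos(a), inpos(e), near(c,c), near(f,a), near(f,e), ready(c), ready(f)}
3. step(e)  →  {inpos(a), near(c,c), near(e,e), near(f,a), near(f,e), ready(c), ready(e), ready(f)}
optimal plan length = 3; 3 > 2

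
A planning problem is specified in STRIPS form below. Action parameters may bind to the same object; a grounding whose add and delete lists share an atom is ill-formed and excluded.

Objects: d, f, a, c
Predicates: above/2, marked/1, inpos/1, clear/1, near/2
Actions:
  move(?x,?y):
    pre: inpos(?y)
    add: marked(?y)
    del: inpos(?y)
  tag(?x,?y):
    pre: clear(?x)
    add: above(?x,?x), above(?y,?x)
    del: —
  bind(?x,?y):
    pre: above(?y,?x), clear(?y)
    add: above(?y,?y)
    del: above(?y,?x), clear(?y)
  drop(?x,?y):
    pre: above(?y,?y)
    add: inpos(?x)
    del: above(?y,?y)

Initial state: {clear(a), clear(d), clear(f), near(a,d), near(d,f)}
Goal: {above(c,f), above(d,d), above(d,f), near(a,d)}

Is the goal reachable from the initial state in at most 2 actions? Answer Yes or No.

1. tag(d,d)  →  {above(d,d), clear(a), clear(d), clear(f), near(a,d), near(d,f)}
2. tag(f,d)  →  {above(d,d), above(d,f), above(f,f), clear(a), clear(d), clear(f), near(a,d), near(d,f)}
3. tag(f,c)  →  {above(c,f), above(d,d), above(d,f), above(f,f), clear(a), clear(d), clear(f), near(a,d), near(d,f)}
optimal plan length = 3; 3 > 2

No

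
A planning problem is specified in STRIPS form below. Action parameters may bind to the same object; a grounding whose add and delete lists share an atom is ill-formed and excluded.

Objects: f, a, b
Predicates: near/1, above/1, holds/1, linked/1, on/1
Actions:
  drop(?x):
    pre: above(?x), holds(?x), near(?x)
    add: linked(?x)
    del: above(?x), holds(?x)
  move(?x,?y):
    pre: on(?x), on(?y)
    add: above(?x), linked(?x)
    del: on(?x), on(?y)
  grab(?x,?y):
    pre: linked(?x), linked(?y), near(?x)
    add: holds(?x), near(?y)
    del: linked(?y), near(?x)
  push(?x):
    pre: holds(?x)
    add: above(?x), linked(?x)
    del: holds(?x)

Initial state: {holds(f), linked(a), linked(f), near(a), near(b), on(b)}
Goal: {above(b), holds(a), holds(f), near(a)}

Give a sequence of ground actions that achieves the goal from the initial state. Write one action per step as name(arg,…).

1. move(b,b)  →  {above(b), holds(f), linked(a), linked(b), linked(f), near(a), near(b)}
2. grab(a,f)  →  {above(b), holds(a), holds(f), linked(a), linked(b), near(b), near(f)}
3. grab(b,a)  →  {above(b), holds(a), holds(b), holds(f), linked(b), near(a), near(f)}

move(b,b); grab(a,f); grab(b,a)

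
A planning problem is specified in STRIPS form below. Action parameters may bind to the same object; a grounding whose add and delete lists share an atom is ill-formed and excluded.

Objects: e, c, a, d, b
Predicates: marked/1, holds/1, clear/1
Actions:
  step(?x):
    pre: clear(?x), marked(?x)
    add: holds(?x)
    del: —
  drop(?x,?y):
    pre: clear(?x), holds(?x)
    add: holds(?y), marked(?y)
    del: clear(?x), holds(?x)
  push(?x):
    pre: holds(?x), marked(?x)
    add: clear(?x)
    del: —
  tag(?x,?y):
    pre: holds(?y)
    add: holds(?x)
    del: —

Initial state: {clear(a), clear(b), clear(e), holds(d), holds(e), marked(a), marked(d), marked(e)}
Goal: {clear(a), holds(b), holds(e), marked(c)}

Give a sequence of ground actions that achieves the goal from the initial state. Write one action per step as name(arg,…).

1. drop(e,c)  →  {clear(a), clear(b), holds(c), holds(d), marked(a), marked(c), marked(d), marked(e)}
2. tag(e,c)  →  {clear(a), clear(b), holds(c), holds(d), holds(e), marked(a), marked(c), marked(d), marked(e)}
3. tag(b,e)  →  {clear(a), clear(b), holds(b), holds(c), holds(d), holds(e), marked(a), marked(c), marked(d), marked(e)}

drop(e,c); tag(e,c); tag(b,e)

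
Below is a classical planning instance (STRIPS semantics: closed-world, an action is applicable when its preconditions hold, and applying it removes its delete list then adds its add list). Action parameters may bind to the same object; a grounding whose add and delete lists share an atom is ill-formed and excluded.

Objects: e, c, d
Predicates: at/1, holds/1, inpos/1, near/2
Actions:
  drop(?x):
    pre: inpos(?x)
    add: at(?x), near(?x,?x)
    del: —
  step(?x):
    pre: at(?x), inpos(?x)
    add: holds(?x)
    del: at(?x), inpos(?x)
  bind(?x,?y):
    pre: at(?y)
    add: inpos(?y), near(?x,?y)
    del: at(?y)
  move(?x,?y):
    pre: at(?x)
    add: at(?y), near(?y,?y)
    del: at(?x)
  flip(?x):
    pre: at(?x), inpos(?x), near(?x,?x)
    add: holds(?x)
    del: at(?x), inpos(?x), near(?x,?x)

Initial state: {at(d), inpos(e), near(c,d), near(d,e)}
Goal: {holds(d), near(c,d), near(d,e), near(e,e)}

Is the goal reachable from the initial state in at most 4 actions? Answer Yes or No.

1. drop(e)  →  {at(d), at(e), inpos(e), near(c,d), near(d,e), near(e,e)}
2. bind(e,d)  →  {at(e), inpos(d), inpos(e), near(c,d), near(d,e), near(e,d), near(e,e)}
3. drop(d)  →  {at(d), at(e), inpos(d), inpos(e), near(c,d), near(d,d), near(d,e), near(e,d), near(e,e)}
4. step(d)  →  {at(e), holds(d), inpos(e), near(c,d), near(d,d), near(d,e), near(e,d), near(e,e)}
optimal plan length = 4; 4 ≤ 4

Yes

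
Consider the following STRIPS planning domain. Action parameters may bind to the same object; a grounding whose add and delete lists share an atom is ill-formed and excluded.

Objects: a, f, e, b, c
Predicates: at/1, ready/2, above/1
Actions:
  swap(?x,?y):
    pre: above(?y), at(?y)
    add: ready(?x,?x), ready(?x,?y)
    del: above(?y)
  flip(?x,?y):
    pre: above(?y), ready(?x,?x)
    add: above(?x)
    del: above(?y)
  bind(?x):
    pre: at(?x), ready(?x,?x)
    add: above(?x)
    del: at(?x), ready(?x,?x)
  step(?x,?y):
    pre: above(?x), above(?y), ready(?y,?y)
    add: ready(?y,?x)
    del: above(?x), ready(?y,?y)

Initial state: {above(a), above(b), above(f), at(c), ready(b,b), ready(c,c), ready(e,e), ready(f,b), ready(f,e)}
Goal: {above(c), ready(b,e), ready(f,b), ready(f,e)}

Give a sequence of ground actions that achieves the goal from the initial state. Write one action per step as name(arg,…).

1. flip(e,a)  →  {above(b), above(e), above(f), at(c), ready(b,b), ready(c,c), ready(e,e), ready(f,b), ready(f,e)}
2. flip(c,f)  →  {above(b), above(c), above(e), at(c), ready(b,b), ready(c,c), ready(e,e), ready(f,b), ready(f,e)}
3. step(e,b)  →  {above(b), above(c), at(c), ready(b,e), ready(c,c), ready(e,e), ready(f,b), ready(f,e)}

flip(e,a); flip(c,f); step(e,b)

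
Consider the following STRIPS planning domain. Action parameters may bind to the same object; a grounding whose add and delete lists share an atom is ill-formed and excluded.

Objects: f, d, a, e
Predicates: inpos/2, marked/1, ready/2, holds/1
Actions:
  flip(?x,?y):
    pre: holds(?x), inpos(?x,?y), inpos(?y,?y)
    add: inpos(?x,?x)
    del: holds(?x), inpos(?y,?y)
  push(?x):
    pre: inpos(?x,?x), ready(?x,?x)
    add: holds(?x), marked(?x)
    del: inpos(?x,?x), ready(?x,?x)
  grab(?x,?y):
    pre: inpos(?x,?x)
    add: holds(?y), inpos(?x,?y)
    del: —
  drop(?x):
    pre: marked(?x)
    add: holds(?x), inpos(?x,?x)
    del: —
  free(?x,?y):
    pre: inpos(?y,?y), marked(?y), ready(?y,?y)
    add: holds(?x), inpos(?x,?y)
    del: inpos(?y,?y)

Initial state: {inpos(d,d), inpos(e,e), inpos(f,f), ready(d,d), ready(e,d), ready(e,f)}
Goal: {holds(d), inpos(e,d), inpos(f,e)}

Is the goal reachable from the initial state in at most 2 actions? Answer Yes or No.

Yes

1. grab(f,e)  →  {holds(e), inpos(d,d), inpos(e,e), inpos(f,e), inpos(f,f), ready(d,d), ready(e,d), ready(e,f)}
2. grab(e,d)  →  {holds(d), holds(e), inpos(d,d), inpos(e,d), inpos(e,e), inpos(f,e), inpos(f,f), ready(d,d), ready(e,d), ready(e,f)}
optimal plan length = 2; 2 ≤ 2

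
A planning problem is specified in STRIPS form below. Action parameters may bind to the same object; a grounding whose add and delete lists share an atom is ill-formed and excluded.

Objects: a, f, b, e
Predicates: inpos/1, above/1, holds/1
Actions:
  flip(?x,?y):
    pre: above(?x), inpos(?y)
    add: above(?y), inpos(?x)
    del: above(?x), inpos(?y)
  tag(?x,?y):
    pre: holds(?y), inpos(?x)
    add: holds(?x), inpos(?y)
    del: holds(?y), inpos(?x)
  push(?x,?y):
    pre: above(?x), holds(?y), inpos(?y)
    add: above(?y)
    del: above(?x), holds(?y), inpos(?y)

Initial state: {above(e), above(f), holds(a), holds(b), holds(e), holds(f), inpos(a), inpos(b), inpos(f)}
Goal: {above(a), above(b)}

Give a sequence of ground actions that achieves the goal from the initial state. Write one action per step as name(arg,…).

flip(f,a); flip(e,b)

1. flip(f,a)  →  {above(a), above(e), holds(a), holds(b), holds(e), holds(f), inpos(b), inpos(f)}
2. flip(e,b)  →  {above(a), above(b), holds(a), holds(b), holds(e), holds(f), inpos(e), inpos(f)}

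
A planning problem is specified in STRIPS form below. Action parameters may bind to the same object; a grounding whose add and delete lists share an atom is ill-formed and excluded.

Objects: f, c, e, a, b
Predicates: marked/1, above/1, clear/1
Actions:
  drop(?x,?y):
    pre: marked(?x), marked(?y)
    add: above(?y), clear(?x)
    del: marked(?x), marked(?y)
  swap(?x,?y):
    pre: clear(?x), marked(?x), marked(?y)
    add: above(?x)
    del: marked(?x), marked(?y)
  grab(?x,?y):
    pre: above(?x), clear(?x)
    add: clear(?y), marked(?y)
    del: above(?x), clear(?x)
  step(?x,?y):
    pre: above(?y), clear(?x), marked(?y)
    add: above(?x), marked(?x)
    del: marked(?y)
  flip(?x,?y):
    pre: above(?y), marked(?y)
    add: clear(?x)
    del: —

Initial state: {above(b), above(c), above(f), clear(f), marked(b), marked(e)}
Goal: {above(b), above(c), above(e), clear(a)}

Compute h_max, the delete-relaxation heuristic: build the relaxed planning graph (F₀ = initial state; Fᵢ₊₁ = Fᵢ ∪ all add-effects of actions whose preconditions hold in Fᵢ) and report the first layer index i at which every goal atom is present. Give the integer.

1

F0 = init (6 atoms)
F1 = F0 ∪ {above(e), clear(a), clear(b), clear(c), clear(e), marked(a), marked(c), marked(f)}  (14 atoms)
goal ⊆ F1  ⇒  h_max = 1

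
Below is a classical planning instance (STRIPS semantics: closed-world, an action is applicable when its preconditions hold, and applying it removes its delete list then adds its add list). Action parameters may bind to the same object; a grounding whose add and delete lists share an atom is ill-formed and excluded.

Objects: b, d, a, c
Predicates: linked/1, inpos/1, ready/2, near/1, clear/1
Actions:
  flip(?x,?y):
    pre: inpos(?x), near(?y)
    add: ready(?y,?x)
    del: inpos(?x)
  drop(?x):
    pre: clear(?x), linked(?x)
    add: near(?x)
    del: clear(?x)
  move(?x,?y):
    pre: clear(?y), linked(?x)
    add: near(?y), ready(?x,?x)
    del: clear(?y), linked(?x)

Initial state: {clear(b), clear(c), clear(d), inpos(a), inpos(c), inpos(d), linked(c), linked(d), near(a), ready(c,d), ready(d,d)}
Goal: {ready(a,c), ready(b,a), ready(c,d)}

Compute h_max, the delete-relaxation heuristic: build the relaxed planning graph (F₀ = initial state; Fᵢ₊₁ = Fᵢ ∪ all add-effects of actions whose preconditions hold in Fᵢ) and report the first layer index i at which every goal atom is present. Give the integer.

F0 = init (11 atoms)
F1 = F0 ∪ {near(b), near(c), near(d), ready(a,a), ready(a,c), ready(a,d), ready(c,c)}  (18 atoms)
F2 = F1 ∪ {ready(b,a), ready(b,c), ready(b,d), ready(c,a), ready(d,a), ready(d,c)}  (24 atoms)
goal ⊆ F2  ⇒  h_max = 2

2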